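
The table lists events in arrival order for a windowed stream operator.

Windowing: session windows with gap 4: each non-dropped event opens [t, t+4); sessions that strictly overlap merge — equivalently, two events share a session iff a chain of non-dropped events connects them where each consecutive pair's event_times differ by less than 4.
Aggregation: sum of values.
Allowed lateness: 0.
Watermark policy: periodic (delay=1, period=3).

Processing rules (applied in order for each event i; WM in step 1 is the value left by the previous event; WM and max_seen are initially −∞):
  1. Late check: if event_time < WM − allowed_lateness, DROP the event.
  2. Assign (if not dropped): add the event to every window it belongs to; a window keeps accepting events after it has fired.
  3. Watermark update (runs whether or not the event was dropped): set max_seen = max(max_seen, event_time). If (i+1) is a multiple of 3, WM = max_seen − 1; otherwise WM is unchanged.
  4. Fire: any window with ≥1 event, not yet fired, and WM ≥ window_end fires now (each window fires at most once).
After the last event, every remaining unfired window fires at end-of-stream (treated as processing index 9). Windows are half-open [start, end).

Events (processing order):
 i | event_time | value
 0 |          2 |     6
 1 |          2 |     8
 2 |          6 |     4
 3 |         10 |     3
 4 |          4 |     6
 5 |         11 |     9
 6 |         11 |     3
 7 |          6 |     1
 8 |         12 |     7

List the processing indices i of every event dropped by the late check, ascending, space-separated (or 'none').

i=0 t=2 v=6: → [2,6); WM=−∞
i=1 t=2 v=8: → [2,6); WM=−∞
i=2 t=6 v=4: → [6,10); WM=5
i=3 t=10 v=3: → [10,14); WM=5
i=4 t=4 v=6: DROP (t<5-0); WM=5
i=5 t=11 v=9: → [10,15); WM=10
i=6 t=11 v=3: → [10,15); WM=10
i=7 t=6 v=1: DROP (t<10-0); WM=10
i=8 t=12 v=7: → [10,16); WM=11

4 7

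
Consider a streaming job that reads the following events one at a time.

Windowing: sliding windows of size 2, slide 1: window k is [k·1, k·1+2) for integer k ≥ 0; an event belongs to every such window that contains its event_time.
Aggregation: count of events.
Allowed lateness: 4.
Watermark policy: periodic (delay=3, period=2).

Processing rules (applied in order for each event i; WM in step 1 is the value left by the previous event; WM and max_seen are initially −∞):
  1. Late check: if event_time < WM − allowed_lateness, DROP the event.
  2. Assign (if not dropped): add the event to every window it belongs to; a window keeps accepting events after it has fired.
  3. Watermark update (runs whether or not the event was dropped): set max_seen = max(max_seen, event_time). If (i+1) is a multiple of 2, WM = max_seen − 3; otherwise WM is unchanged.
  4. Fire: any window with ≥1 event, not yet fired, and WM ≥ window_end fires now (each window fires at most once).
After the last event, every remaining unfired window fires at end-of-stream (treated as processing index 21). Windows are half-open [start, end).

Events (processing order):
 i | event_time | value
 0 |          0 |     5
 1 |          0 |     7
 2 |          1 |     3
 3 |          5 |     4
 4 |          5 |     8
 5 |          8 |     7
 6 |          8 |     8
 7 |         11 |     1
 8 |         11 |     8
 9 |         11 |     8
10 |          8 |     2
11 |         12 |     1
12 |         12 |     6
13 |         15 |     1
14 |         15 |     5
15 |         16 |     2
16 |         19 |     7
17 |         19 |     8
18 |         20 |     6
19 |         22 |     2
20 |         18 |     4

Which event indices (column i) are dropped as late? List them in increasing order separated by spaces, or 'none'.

i=0 t=0 v=5: → [0,2); WM=−∞
i=1 t=0 v=7: → [0,2); WM=-3
i=2 t=1 v=3: → [1,3),[0,2); WM=-3
i=3 t=5 v=4: → [5,7),[4,6); WM=2; [0,2) fires=3
i=4 t=5 v=8: → [5,7),[4,6); WM=2
i=5 t=8 v=7: → [8,10),[7,9); WM=5; [1,3) fires=1
i=6 t=8 v=8: → [8,10),[7,9); WM=5
i=7 t=11 v=1: → [11,13),[10,12); WM=8; [4,6) fires=2 [5,7) fires=2
i=8 t=11 v=8: → [11,13),[10,12); WM=8
i=9 t=11 v=8: → [11,13),[10,12); WM=8
i=10 t=8 v=2: → [8,10),[7,9); WM=8
i=11 t=12 v=1: → [12,14),[11,13); WM=9; [7,9) fires=3
i=12 t=12 v=6: → [12,14),[11,13); WM=9
i=13 t=15 v=1: → [15,17),[14,16); WM=12; [8,10) fires=3 [10,12) fires=3
i=14 t=15 v=5: → [15,17),[14,16); WM=12
i=15 t=16 v=2: → [16,18),[15,17); WM=13; [11,13) fires=5
i=16 t=19 v=7: → [19,21),[18,20); WM=13
i=17 t=19 v=8: → [19,21),[18,20); WM=16; [12,14) fires=2 [14,16) fires=2
i=18 t=20 v=6: → [20,22),[19,21); WM=16
i=19 t=22 v=2: → [22,24),[21,23); WM=19; [15,17) fires=3 [16,18) fires=1
i=20 t=18 v=4: → [18,20),[17,19); WM=19; [17,19) fires=1

none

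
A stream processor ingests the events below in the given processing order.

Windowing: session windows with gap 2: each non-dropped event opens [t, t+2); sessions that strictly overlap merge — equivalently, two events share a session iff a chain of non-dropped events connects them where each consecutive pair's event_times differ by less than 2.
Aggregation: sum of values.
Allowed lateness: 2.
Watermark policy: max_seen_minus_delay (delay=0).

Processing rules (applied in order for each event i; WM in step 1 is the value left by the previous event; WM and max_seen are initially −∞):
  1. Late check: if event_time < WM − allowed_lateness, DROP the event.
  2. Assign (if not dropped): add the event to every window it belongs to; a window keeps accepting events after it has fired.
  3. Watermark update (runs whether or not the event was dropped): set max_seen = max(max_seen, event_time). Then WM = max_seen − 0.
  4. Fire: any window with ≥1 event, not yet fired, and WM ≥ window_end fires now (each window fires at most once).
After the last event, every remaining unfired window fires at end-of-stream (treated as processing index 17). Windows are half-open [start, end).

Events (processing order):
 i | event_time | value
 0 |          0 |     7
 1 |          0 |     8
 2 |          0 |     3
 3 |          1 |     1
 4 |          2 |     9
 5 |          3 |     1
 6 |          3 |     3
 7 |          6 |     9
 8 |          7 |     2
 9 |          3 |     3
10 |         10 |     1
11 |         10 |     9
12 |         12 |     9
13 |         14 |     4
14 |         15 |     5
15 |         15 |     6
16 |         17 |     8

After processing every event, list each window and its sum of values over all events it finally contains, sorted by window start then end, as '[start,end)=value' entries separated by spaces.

i=0 t=0 v=7: → [0,2); WM=0
i=1 t=0 v=8: → [0,2); WM=0
i=2 t=0 v=3: → [0,2); WM=0
i=3 t=1 v=1: → [0,3); WM=1
i=4 t=2 v=9: → [0,4); WM=2
i=5 t=3 v=1: → [0,5); WM=3
i=6 t=3 v=3: → [0,5); WM=3
i=7 t=6 v=9: → [6,8); WM=6
i=8 t=7 v=2: → [6,9); WM=7
i=9 t=3 v=3: DROP (t<7-2); WM=7
i=10 t=10 v=1: → [10,12); WM=10
i=11 t=10 v=9: → [10,12); WM=10
i=12 t=12 v=9: → [12,14); WM=12
i=13 t=14 v=4: → [14,16); WM=14
i=14 t=15 v=5: → [14,17); WM=15
i=15 t=15 v=6: → [14,17); WM=15
i=16 t=17 v=8: → [17,19); WM=17

[0,5)=32 [6,9)=11 [10,12)=10 [12,14)=9 [14,17)=15 [17,19)=8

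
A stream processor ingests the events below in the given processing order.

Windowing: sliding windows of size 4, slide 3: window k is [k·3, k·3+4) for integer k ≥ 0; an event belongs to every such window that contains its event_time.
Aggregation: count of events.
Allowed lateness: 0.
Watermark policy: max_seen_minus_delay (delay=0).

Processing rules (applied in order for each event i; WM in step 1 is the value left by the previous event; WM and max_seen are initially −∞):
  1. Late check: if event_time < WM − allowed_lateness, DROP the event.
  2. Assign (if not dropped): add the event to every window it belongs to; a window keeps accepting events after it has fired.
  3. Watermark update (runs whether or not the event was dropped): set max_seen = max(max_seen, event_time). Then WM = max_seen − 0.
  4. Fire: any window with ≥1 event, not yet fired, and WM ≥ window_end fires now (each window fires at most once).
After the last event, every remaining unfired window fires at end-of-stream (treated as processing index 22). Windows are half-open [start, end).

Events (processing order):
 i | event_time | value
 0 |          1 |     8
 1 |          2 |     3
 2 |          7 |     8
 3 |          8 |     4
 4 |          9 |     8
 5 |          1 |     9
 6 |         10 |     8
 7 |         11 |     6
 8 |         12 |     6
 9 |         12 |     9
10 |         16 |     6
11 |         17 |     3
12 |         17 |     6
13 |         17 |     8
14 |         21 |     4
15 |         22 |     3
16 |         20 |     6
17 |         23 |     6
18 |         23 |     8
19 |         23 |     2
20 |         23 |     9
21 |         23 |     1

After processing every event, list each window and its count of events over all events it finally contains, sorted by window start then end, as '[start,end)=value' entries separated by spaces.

i=0 t=1 v=8: → [0,4); WM=1
i=1 t=2 v=3: → [0,4); WM=2
i=2 t=7 v=8: → [6,10); WM=7; [0,4) fires=2
i=3 t=8 v=4: → [6,10); WM=8
i=4 t=9 v=8: → [9,13),[6,10); WM=9
i=5 t=1 v=9: DROP (t<9-0); WM=9
i=6 t=10 v=8: → [9,13); WM=10; [6,10) fires=3
i=7 t=11 v=6: → [9,13); WM=11
i=8 t=12 v=6: → [12,16),[9,13); WM=12
i=9 t=12 v=9: → [12,16),[9,13); WM=12
i=10 t=16 v=6: → [15,19); WM=16; [9,13) fires=5 [12,16) fires=2
i=11 t=17 v=3: → [15,19); WM=17
i=12 t=17 v=6: → [15,19); WM=17
i=13 t=17 v=8: → [15,19); WM=17
i=14 t=21 v=4: → [21,25),[18,22); WM=21; [15,19) fires=4
i=15 t=22 v=3: → [21,25); WM=22; [18,22) fires=1
i=16 t=20 v=6: DROP (t<22-0); WM=22
i=17 t=23 v=6: → [21,25); WM=23
i=18 t=23 v=8: → [21,25); WM=23
i=19 t=23 v=2: → [21,25); WM=23
i=20 t=23 v=9: → [21,25); WM=23
i=21 t=23 v=1: → [21,25); WM=23

[0,4)=2 [6,10)=3 [9,13)=5 [12,16)=2 [15,19)=4 [18,22)=1 [21,25)=7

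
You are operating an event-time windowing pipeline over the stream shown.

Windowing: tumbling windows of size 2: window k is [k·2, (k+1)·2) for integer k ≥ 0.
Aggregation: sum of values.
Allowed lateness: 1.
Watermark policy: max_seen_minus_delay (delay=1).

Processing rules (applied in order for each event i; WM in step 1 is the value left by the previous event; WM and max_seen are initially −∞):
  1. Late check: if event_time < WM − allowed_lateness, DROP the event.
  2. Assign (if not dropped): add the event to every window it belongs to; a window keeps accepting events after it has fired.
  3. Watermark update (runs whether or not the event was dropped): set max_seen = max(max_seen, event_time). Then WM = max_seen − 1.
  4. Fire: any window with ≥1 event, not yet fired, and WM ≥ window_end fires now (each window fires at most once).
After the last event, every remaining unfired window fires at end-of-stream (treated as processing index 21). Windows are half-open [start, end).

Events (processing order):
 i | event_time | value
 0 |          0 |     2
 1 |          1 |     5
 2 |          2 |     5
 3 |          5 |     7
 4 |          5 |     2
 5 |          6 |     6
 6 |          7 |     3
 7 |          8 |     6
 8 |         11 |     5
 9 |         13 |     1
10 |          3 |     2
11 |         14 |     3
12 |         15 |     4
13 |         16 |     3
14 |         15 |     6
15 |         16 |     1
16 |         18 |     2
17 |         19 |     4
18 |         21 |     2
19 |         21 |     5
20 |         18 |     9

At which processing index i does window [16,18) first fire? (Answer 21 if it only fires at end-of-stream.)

i=0 t=0 v=2: → [0,2); WM=-1
i=1 t=1 v=5: → [0,2); WM=0
i=2 t=2 v=5: → [2,4); WM=1
i=3 t=5 v=7: → [4,6); WM=4; [0,2) fires=7 [2,4) fires=5
i=4 t=5 v=2: → [4,6); WM=4
i=5 t=6 v=6: → [6,8); WM=5
i=6 t=7 v=3: → [6,8); WM=6; [4,6) fires=9
i=7 t=8 v=6: → [8,10); WM=7
i=8 t=11 v=5: → [10,12); WM=10; [6,8) fires=9 [8,10) fires=6
i=9 t=13 v=1: → [12,14); WM=12; [10,12) fires=5
i=10 t=3 v=2: DROP (t<12-1); WM=12
i=11 t=14 v=3: → [14,16); WM=13
i=12 t=15 v=4: → [14,16); WM=14; [12,14) fires=1
i=13 t=16 v=3: → [16,18); WM=15
i=14 t=15 v=6: → [14,16); WM=15
i=15 t=16 v=1: → [16,18); WM=15
i=16 t=18 v=2: → [18,20); WM=17; [14,16) fires=13
i=17 t=19 v=4: → [18,20); WM=18; [16,18) fires=4
i=18 t=21 v=2: → [20,22); WM=20; [18,20) fires=6
i=19 t=21 v=5: → [20,22); WM=20
i=20 t=18 v=9: DROP (t<20-1); WM=20

17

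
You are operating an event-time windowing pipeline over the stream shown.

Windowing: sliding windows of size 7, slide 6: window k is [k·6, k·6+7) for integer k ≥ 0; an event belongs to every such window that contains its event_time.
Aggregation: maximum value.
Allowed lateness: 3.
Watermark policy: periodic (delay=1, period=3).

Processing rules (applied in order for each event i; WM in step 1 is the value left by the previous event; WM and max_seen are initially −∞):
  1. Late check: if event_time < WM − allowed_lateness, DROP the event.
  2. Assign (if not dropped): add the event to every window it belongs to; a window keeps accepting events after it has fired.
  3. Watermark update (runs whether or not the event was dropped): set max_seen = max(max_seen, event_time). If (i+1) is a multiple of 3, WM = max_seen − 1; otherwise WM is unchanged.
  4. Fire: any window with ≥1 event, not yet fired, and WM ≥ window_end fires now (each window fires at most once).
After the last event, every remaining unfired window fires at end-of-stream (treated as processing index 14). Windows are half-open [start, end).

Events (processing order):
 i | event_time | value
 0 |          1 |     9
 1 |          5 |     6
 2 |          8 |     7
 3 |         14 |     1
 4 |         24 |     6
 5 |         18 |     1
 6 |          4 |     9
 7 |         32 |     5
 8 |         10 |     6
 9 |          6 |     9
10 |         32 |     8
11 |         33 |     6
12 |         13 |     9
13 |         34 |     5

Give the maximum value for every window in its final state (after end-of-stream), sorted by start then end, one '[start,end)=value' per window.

i=0 t=1 v=9: → [0,7); WM=−∞
i=1 t=5 v=6: → [0,7); WM=−∞
i=2 t=8 v=7: → [6,13); WM=7; [0,7) fires=9
i=3 t=14 v=1: → [12,19); WM=7
i=4 t=24 v=6: → [24,31),[18,25); WM=7
i=5 t=18 v=1: → [18,25),[12,19); WM=23; [6,13) fires=7 [12,19) fires=1
i=6 t=4 v=9: DROP (t<23-3); WM=23
i=7 t=32 v=5: → [30,37); WM=23
i=8 t=10 v=6: DROP (t<23-3); WM=31; [18,25) fires=6 [24,31) fires=6
i=9 t=6 v=9: DROP (t<31-3); WM=31
i=10 t=32 v=8: → [30,37); WM=31
i=11 t=33 v=6: → [30,37); WM=32
i=12 t=13 v=9: DROP (t<32-3); WM=32
i=13 t=34 v=5: → [30,37); WM=32

[0,7)=9 [6,13)=7 [12,19)=1 [18,25)=6 [24,31)=6 [30,37)=8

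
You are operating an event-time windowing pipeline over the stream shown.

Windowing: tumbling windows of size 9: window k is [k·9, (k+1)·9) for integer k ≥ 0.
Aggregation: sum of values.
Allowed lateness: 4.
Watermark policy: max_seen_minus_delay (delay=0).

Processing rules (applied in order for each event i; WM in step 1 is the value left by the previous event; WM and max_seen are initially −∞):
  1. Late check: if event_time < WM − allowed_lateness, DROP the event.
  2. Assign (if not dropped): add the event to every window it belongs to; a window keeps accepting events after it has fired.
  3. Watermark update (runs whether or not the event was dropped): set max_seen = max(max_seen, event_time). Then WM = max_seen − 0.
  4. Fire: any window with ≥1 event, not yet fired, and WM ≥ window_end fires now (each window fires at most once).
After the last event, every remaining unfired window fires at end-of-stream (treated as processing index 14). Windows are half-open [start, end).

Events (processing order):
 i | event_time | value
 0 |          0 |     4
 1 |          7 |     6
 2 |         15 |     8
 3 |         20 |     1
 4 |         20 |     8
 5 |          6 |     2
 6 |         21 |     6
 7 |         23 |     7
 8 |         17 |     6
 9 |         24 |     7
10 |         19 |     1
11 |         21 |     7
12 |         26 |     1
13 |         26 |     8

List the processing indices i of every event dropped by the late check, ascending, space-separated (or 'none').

i=0 t=0 v=4: → [0,9); WM=0
i=1 t=7 v=6: → [0,9); WM=7
i=2 t=15 v=8: → [9,18); WM=15; [0,9) fires=10
i=3 t=20 v=1: → [18,27); WM=20; [9,18) fires=8
i=4 t=20 v=8: → [18,27); WM=20
i=5 t=6 v=2: DROP (t<20-4); WM=20
i=6 t=21 v=6: → [18,27); WM=21
i=7 t=23 v=7: → [18,27); WM=23
i=8 t=17 v=6: DROP (t<23-4); WM=23
i=9 t=24 v=7: → [18,27); WM=24
i=10 t=19 v=1: DROP (t<24-4); WM=24
i=11 t=21 v=7: → [18,27); WM=24
i=12 t=26 v=1: → [18,27); WM=26
i=13 t=26 v=8: → [18,27); WM=26

5 8 10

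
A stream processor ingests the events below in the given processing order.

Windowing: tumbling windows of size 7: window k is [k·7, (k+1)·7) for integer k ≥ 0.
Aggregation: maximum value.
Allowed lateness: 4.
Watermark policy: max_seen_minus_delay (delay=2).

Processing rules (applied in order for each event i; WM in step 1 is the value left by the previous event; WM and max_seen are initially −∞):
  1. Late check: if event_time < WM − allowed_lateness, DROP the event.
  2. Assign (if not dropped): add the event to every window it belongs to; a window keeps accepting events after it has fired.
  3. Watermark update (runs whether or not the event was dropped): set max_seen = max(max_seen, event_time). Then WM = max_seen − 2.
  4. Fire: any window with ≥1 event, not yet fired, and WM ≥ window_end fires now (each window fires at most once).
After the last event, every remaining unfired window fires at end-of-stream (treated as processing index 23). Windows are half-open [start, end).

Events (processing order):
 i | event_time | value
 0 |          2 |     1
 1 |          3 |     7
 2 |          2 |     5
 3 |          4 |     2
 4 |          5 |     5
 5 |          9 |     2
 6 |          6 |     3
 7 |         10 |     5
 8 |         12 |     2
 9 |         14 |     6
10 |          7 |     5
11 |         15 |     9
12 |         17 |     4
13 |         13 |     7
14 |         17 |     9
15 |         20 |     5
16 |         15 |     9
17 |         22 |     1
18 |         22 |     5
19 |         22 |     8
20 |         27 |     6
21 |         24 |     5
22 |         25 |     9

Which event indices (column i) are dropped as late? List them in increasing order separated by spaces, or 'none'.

10

i=0 t=2 v=1: → [0,7); WM=0
i=1 t=3 v=7: → [0,7); WM=1
i=2 t=2 v=5: → [0,7); WM=1
i=3 t=4 v=2: → [0,7); WM=2
i=4 t=5 v=5: → [0,7); WM=3
i=5 t=9 v=2: → [7,14); WM=7; [0,7) fires=7
i=6 t=6 v=3: → [0,7); WM=7
i=7 t=10 v=5: → [7,14); WM=8
i=8 t=12 v=2: → [7,14); WM=10
i=9 t=14 v=6: → [14,21); WM=12
i=10 t=7 v=5: DROP (t<12-4); WM=12
i=11 t=15 v=9: → [14,21); WM=13
i=12 t=17 v=4: → [14,21); WM=15; [7,14) fires=5
i=13 t=13 v=7: → [7,14); WM=15
i=14 t=17 v=9: → [14,21); WM=15
i=15 t=20 v=5: → [14,21); WM=18
i=16 t=15 v=9: → [14,21); WM=18
i=17 t=22 v=1: → [21,28); WM=20
i=18 t=22 v=5: → [21,28); WM=20
i=19 t=22 v=8: → [21,28); WM=20
i=20 t=27 v=6: → [21,28); WM=25; [14,21) fires=9
i=21 t=24 v=5: → [21,28); WM=25
i=22 t=25 v=9: → [21,28); WM=25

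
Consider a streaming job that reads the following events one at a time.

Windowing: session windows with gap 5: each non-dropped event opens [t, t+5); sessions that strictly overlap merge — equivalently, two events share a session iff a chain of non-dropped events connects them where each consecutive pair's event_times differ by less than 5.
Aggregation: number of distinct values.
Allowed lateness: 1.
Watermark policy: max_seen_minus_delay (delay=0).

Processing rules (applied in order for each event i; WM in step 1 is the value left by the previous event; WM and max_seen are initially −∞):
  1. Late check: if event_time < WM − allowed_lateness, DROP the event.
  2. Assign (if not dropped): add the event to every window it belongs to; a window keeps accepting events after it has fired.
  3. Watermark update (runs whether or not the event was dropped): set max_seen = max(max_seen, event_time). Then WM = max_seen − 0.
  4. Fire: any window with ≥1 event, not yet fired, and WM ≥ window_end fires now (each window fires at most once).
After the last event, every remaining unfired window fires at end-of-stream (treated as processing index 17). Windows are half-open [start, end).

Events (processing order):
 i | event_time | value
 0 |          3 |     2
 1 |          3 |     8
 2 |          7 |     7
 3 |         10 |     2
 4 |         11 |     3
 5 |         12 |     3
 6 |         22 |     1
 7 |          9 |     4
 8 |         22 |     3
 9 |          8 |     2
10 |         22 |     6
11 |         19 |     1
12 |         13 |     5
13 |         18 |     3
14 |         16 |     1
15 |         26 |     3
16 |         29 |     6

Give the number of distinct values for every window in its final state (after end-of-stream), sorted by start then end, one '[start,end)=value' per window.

[3,17)=4 [22,34)=3

i=0 t=3 v=2: → [3,8); WM=3
i=1 t=3 v=8: → [3,8); WM=3
i=2 t=7 v=7: → [3,12); WM=7
i=3 t=10 v=2: → [3,15); WM=10
i=4 t=11 v=3: → [3,16); WM=11
i=5 t=12 v=3: → [3,17); WM=12
i=6 t=22 v=1: → [22,27); WM=22
i=7 t=9 v=4: DROP (t<22-1); WM=22
i=8 t=22 v=3: → [22,27); WM=22
i=9 t=8 v=2: DROP (t<22-1); WM=22
i=10 t=22 v=6: → [22,27); WM=22
i=11 t=19 v=1: DROP (t<22-1); WM=22
i=12 t=13 v=5: DROP (t<22-1); WM=22
i=13 t=18 v=3: DROP (t<22-1); WM=22
i=14 t=16 v=1: DROP (t<22-1); WM=22
i=15 t=26 v=3: → [22,31); WM=26
i=16 t=29 v=6: → [22,34); WM=29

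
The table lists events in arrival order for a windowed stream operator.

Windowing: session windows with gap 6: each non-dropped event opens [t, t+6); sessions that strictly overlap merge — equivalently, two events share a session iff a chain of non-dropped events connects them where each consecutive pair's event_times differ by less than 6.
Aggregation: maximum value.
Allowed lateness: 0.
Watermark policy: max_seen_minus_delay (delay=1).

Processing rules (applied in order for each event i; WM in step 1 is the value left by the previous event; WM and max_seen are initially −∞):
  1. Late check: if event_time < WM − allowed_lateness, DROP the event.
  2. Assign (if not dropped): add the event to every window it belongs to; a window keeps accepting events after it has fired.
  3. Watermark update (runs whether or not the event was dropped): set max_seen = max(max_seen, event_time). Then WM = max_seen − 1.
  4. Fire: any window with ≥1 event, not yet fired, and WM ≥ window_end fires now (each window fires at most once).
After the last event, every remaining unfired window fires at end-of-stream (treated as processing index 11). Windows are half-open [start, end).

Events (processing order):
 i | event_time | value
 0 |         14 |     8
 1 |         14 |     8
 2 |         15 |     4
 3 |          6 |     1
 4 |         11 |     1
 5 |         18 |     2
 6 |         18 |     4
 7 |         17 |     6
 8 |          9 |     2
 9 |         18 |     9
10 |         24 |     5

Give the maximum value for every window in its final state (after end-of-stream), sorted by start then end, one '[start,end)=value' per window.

[14,24)=9 [24,30)=5

i=0 t=14 v=8: → [14,20); WM=13
i=1 t=14 v=8: → [14,20); WM=13
i=2 t=15 v=4: → [14,21); WM=14
i=3 t=6 v=1: DROP (t<14-0); WM=14
i=4 t=11 v=1: DROP (t<14-0); WM=14
i=5 t=18 v=2: → [14,24); WM=17
i=6 t=18 v=4: → [14,24); WM=17
i=7 t=17 v=6: → [14,24); WM=17
i=8 t=9 v=2: DROP (t<17-0); WM=17
i=9 t=18 v=9: → [14,24); WM=17
i=10 t=24 v=5: → [24,30); WM=23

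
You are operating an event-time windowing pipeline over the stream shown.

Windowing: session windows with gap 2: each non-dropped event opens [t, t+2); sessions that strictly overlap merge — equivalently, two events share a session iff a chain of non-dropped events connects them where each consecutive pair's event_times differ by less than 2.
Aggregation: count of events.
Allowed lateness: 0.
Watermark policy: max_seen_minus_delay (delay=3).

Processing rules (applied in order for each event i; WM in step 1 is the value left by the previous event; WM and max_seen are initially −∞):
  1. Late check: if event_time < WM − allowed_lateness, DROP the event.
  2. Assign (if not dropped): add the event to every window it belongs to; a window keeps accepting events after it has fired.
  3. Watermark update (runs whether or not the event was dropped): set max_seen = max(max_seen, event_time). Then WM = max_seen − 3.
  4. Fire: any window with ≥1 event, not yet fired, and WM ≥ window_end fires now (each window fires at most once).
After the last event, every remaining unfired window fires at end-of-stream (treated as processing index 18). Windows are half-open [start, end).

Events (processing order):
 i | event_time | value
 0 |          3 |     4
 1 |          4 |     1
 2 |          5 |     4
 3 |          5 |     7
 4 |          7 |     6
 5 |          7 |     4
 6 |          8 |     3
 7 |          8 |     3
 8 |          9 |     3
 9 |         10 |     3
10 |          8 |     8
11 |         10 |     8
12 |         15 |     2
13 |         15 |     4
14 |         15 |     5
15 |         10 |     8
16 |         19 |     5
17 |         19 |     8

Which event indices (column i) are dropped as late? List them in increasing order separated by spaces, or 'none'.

i=0 t=3 v=4: → [3,5); WM=0
i=1 t=4 v=1: → [3,6); WM=1
i=2 t=5 v=4: → [3,7); WM=2
i=3 t=5 v=7: → [3,7); WM=2
i=4 t=7 v=6: → [7,9); WM=4
i=5 t=7 v=4: → [7,9); WM=4
i=6 t=8 v=3: → [7,10); WM=5
i=7 t=8 v=3: → [7,10); WM=5
i=8 t=9 v=3: → [7,11); WM=6
i=9 t=10 v=3: → [7,12); WM=7
i=10 t=8 v=8: → [7,12); WM=7
i=11 t=10 v=8: → [7,12); WM=7
i=12 t=15 v=2: → [15,17); WM=12
i=13 t=15 v=4: → [15,17); WM=12
i=14 t=15 v=5: → [15,17); WM=12
i=15 t=10 v=8: DROP (t<12-0); WM=12
i=16 t=19 v=5: → [19,21); WM=16
i=17 t=19 v=8: → [19,21); WM=16

15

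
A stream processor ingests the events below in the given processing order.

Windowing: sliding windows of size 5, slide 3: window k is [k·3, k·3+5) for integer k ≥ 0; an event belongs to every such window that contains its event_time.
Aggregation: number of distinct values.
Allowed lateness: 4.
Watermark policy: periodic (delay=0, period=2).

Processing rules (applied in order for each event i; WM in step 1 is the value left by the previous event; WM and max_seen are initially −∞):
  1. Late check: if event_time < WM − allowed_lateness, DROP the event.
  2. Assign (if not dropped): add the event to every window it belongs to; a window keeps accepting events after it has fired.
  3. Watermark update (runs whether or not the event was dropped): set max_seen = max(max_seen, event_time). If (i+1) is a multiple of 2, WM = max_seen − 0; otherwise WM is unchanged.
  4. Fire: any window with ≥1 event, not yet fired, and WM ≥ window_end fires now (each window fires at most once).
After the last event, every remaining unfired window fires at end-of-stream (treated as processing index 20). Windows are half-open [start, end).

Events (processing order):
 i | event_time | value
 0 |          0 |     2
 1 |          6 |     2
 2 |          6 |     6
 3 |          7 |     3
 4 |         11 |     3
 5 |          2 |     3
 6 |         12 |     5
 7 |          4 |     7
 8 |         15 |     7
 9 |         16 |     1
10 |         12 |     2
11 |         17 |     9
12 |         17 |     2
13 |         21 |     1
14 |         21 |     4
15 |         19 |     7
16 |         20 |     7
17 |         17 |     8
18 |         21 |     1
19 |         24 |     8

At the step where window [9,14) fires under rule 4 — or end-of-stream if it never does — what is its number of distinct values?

2

i=0 t=0 v=2: → [0,5); WM=−∞
i=1 t=6 v=2: → [6,11),[3,8); WM=6; [0,5) fires=1
i=2 t=6 v=6: → [6,11),[3,8); WM=6
i=3 t=7 v=3: → [6,11),[3,8); WM=7
i=4 t=11 v=3: → [9,14); WM=7
i=5 t=2 v=3: DROP (t<7-4); WM=11; [3,8) fires=3 [6,11) fires=3
i=6 t=12 v=5: → [12,17),[9,14); WM=11
i=7 t=4 v=7: DROP (t<11-4); WM=12
i=8 t=15 v=7: → [15,20),[12,17); WM=12
i=9 t=16 v=1: → [15,20),[12,17); WM=16; [9,14) fires=2
i=10 t=12 v=2: → [12,17),[9,14); WM=16
i=11 t=17 v=9: → [15,20); WM=17; [12,17) fires=4
i=12 t=17 v=2: → [15,20); WM=17
i=13 t=21 v=1: → [21,26),[18,23); WM=21; [15,20) fires=4
i=14 t=21 v=4: → [21,26),[18,23); WM=21
i=15 t=19 v=7: → [18,23),[15,20); WM=21
i=16 t=20 v=7: → [18,23); WM=21
i=17 t=17 v=8: → [15,20); WM=21
i=18 t=21 v=1: → [21,26),[18,23); WM=21
i=19 t=24 v=8: → [24,29),[21,26); WM=24; [18,23) fires=3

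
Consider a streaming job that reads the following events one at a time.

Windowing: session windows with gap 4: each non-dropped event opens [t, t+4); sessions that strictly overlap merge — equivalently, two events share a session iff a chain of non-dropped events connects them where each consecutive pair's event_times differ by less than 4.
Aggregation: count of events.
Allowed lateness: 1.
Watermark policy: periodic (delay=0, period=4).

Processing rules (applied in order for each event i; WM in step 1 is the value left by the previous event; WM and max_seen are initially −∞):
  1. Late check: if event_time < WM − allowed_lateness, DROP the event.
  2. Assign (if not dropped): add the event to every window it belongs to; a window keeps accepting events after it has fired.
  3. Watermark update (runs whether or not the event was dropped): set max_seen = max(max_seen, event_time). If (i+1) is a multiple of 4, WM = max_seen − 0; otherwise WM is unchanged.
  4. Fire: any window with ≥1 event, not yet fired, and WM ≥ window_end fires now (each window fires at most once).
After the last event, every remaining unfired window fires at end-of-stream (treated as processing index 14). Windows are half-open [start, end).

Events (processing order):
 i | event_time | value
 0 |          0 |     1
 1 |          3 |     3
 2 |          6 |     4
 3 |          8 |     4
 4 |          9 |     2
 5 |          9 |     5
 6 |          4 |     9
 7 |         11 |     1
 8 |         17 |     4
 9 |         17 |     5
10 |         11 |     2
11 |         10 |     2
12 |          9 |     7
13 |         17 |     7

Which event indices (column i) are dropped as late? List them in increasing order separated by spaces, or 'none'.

6 12

i=0 t=0 v=1: → [0,4); WM=−∞
i=1 t=3 v=3: → [0,7); WM=−∞
i=2 t=6 v=4: → [0,10); WM=−∞
i=3 t=8 v=4: → [0,12); WM=8
i=4 t=9 v=2: → [0,13); WM=8
i=5 t=9 v=5: → [0,13); WM=8
i=6 t=4 v=9: DROP (t<8-1); WM=8
i=7 t=11 v=1: → [0,15); WM=11
i=8 t=17 v=4: → [17,21); WM=11
i=9 t=17 v=5: → [17,21); WM=11
i=10 t=11 v=2: → [0,15); WM=11
i=11 t=10 v=2: → [0,15); WM=17
i=12 t=9 v=7: DROP (t<17-1); WM=17
i=13 t=17 v=7: → [17,21); WM=17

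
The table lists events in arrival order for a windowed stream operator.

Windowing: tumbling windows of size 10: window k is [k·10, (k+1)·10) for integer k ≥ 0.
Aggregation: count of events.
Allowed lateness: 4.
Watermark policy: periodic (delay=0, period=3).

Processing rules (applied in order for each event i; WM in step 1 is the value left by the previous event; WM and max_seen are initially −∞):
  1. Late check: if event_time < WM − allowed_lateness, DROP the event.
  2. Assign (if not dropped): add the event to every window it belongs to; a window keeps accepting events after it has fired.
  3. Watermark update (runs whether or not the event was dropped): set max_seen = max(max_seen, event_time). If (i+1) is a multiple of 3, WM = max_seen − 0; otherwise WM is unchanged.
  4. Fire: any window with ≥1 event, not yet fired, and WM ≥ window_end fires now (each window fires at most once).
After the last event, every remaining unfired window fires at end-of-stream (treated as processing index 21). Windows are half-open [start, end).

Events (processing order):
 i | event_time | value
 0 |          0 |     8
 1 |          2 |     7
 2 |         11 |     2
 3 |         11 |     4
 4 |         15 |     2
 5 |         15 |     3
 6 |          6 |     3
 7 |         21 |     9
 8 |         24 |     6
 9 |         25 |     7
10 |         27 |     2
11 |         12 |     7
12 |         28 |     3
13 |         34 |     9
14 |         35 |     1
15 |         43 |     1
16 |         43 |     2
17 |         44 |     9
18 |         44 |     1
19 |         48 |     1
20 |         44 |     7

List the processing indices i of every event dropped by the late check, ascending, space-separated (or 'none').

i=0 t=0 v=8: → [0,10); WM=−∞
i=1 t=2 v=7: → [0,10); WM=−∞
i=2 t=11 v=2: → [10,20); WM=11; [0,10) fires=2
i=3 t=11 v=4: → [10,20); WM=11
i=4 t=15 v=2: → [10,20); WM=11
i=5 t=15 v=3: → [10,20); WM=15
i=6 t=6 v=3: DROP (t<15-4); WM=15
i=7 t=21 v=9: → [20,30); WM=15
i=8 t=24 v=6: → [20,30); WM=24; [10,20) fires=4
i=9 t=25 v=7: → [20,30); WM=24
i=10 t=27 v=2: → [20,30); WM=24
i=11 t=12 v=7: DROP (t<24-4); WM=27
i=12 t=28 v=3: → [20,30); WM=27
i=13 t=34 v=9: → [30,40); WM=27
i=14 t=35 v=1: → [30,40); WM=35; [20,30) fires=5
i=15 t=43 v=1: → [40,50); WM=35
i=16 t=43 v=2: → [40,50); WM=35
i=17 t=44 v=9: → [40,50); WM=44; [30,40) fires=2
i=18 t=44 v=1: → [40,50); WM=44
i=19 t=48 v=1: → [40,50); WM=44
i=20 t=44 v=7: → [40,50); WM=48

6 11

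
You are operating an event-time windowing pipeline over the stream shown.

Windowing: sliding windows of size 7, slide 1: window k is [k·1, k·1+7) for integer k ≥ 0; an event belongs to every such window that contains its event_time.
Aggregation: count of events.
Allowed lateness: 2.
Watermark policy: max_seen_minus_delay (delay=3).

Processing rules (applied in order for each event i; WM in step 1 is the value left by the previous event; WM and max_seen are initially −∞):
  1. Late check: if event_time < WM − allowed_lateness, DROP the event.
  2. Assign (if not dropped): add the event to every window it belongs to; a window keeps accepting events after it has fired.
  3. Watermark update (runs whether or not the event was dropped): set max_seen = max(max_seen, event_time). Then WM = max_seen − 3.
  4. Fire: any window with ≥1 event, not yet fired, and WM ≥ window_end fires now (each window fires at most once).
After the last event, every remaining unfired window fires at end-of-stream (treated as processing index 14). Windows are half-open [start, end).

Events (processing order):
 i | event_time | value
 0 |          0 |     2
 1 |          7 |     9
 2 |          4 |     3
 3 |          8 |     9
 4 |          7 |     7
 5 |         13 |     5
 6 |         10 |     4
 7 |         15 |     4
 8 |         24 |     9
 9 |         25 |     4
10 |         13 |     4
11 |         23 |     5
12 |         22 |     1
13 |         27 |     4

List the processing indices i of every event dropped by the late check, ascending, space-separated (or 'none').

i=0 t=0 v=2: → [0,7); WM=-3
i=1 t=7 v=9: → [7,14),[6,13),[5,12),[4,11),[3,10),[2,9),[1,8); WM=4
i=2 t=4 v=3: → [4,11),[3,10),[2,9),[1,8),[0,7); WM=4
i=3 t=8 v=9: → [8,15),[7,14),[6,13),[5,12),[4,11),[3,10),[2,9); WM=5
i=4 t=7 v=7: → [7,14),[6,13),[5,12),[4,11),[3,10),[2,9),[1,8); WM=5
i=5 t=13 v=5: → [13,20),[12,19),[11,18),[10,17),[9,16),[8,15),[7,14); WM=10; [0,7) fires=2 [1,8) fires=3 [2,9) fires=4 [3,10) fires=4
i=6 t=10 v=4: → [10,17),[9,16),[8,15),[7,14),[6,13),[5,12),[4,11); WM=10
i=7 t=15 v=4: → [15,22),[14,21),[13,20),[12,19),[11,18),[10,17),[9,16); WM=12; [4,11) fires=5 [5,12) fires=4
i=8 t=24 v=9: → [24,31),[23,30),[22,29),[21,28),[20,27),[19,26),[18,25); WM=21; [6,13) fires=4 [7,14) fires=5 [8,15) fires=3 [9,16) fires=3 [10,17) fires=3 [11,18) fires=2 [12,19) fires=2 [13,20) fires=2 [14,21) fires=1
i=9 t=25 v=4: → [25,32),[24,31),[23,30),[22,29),[21,28),[20,27),[19,26); WM=22; [15,22) fires=1
i=10 t=13 v=4: DROP (t<22-2); WM=22
i=11 t=23 v=5: → [23,30),[22,29),[21,28),[20,27),[19,26),[18,25),[17,24); WM=22
i=12 t=22 v=1: → [22,29),[21,28),[20,27),[19,26),[18,25),[17,24),[16,23); WM=22
i=13 t=27 v=4: → [27,34),[26,33),[25,32),[24,31),[23,30),[22,29),[21,28); WM=24; [16,23) fires=1 [17,24) fires=2

10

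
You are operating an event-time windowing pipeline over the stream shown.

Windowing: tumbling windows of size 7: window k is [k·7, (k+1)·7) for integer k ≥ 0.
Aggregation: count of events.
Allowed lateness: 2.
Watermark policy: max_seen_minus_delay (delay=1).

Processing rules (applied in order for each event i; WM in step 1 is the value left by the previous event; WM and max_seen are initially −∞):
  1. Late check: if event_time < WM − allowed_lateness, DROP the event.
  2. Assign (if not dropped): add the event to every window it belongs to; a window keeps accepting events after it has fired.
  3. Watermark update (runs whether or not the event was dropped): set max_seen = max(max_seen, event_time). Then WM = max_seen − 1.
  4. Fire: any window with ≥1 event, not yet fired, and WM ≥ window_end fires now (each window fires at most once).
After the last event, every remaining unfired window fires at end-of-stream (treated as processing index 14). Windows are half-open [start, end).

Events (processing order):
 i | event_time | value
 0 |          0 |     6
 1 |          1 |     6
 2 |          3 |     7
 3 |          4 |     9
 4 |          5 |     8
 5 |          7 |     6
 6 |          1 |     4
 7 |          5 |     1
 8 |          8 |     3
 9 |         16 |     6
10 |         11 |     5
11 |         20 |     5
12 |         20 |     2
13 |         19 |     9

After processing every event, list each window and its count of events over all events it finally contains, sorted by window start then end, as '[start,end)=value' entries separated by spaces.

[0,7)=6 [7,14)=2 [14,21)=4

i=0 t=0 v=6: → [0,7); WM=-1
i=1 t=1 v=6: → [0,7); WM=0
i=2 t=3 v=7: → [0,7); WM=2
i=3 t=4 v=9: → [0,7); WM=3
i=4 t=5 v=8: → [0,7); WM=4
i=5 t=7 v=6: → [7,14); WM=6
i=6 t=1 v=4: DROP (t<6-2); WM=6
i=7 t=5 v=1: → [0,7); WM=6
i=8 t=8 v=3: → [7,14); WM=7; [0,7) fires=6
i=9 t=16 v=6: → [14,21); WM=15; [7,14) fires=2
i=10 t=11 v=5: DROP (t<15-2); WM=15
i=11 t=20 v=5: → [14,21); WM=19
i=12 t=20 v=2: → [14,21); WM=19
i=13 t=19 v=9: → [14,21); WM=19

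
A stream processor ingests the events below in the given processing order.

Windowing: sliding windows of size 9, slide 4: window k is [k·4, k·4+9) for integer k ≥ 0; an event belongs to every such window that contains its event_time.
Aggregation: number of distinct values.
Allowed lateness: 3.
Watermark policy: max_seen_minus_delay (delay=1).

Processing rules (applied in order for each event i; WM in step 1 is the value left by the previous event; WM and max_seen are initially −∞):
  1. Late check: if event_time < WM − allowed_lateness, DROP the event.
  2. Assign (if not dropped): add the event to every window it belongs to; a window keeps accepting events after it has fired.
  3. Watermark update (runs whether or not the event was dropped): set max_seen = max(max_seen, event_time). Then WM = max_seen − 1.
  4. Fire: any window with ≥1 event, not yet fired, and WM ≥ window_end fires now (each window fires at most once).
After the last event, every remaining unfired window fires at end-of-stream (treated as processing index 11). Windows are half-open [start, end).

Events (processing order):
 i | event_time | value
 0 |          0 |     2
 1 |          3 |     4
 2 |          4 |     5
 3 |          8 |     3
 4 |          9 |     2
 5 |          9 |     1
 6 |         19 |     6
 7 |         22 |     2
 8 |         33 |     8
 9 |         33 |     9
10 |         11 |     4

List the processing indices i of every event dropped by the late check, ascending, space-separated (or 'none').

i=0 t=0 v=2: → [0,9); WM=-1
i=1 t=3 v=4: → [0,9); WM=2
i=2 t=4 v=5: → [4,13),[0,9); WM=3
i=3 t=8 v=3: → [8,17),[4,13),[0,9); WM=7
i=4 t=9 v=2: → [8,17),[4,13); WM=8
i=5 t=9 v=1: → [8,17),[4,13); WM=8
i=6 t=19 v=6: → [16,25),[12,21); WM=18; [0,9) fires=4 [4,13) fires=4 [8,17) fires=3
i=7 t=22 v=2: → [20,29),[16,25); WM=21; [12,21) fires=1
i=8 t=33 v=8: → [32,41),[28,37); WM=32; [16,25) fires=2 [20,29) fires=1
i=9 t=33 v=9: → [32,41),[28,37); WM=32
i=10 t=11 v=4: DROP (t<32-3); WM=32

10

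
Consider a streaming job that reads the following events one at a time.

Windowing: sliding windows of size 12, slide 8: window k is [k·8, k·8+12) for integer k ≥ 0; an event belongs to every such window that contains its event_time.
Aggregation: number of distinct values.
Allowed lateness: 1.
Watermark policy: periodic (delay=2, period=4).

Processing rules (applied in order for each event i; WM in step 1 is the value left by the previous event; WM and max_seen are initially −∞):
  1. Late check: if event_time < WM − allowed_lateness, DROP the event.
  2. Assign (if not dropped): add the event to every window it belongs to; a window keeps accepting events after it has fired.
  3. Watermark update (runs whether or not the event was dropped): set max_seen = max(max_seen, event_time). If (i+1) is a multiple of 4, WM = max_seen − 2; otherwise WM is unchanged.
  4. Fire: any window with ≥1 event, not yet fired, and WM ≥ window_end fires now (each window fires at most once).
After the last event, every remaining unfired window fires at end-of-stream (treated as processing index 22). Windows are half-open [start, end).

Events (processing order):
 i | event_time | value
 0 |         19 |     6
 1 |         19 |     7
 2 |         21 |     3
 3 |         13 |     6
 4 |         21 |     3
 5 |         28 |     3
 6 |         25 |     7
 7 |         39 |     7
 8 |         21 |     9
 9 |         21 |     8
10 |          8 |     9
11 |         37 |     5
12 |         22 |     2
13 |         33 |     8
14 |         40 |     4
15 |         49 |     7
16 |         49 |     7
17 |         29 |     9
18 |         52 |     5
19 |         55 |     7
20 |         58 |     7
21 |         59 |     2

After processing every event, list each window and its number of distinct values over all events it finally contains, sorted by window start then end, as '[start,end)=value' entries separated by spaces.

[8,20)=2 [16,28)=3 [24,36)=2 [32,44)=3 [40,52)=2 [48,60)=3 [56,68)=2

i=0 t=19 v=6: → [16,28),[8,20); WM=−∞
i=1 t=19 v=7: → [16,28),[8,20); WM=−∞
i=2 t=21 v=3: → [16,28); WM=−∞
i=3 t=13 v=6: → [8,20); WM=19
i=4 t=21 v=3: → [16,28); WM=19
i=5 t=28 v=3: → [24,36); WM=19
i=6 t=25 v=7: → [24,36),[16,28); WM=19
i=7 t=39 v=7: → [32,44); WM=37; [8,20) fires=2 [16,28) fires=3 [24,36) fires=2
i=8 t=21 v=9: DROP (t<37-1); WM=37
i=9 t=21 v=8: DROP (t<37-1); WM=37
i=10 t=8 v=9: DROP (t<37-1); WM=37
i=11 t=37 v=5: → [32,44); WM=37
i=12 t=22 v=2: DROP (t<37-1); WM=37
i=13 t=33 v=8: DROP (t<37-1); WM=37
i=14 t=40 v=4: → [40,52),[32,44); WM=37
i=15 t=49 v=7: → [48,60),[40,52); WM=47; [32,44) fires=3
i=16 t=49 v=7: → [48,60),[40,52); WM=47
i=17 t=29 v=9: DROP (t<47-1); WM=47
i=18 t=52 v=5: → [48,60); WM=47
i=19 t=55 v=7: → [48,60); WM=53; [40,52) fires=2
i=20 t=58 v=7: → [56,68),[48,60); WM=53
i=21 t=59 v=2: → [56,68),[48,60); WM=53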